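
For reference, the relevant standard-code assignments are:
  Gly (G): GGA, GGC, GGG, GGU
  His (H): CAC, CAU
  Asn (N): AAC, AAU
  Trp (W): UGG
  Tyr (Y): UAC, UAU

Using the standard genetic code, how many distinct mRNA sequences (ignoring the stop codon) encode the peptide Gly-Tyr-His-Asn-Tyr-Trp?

64

Gly: 4 codons.
Tyr: 2 codons.
His: 2 codons.
Asn: 2 codons.
Tyr: 2 codons.
Trp: 1 codon.
4 × 2 × 2 × 2 × 2 × 1 = 64.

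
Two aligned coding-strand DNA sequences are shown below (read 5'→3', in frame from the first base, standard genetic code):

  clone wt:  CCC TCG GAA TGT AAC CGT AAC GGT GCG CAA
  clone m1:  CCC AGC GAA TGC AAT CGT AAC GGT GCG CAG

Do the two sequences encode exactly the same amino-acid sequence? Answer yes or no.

Codon 1: CCC Pro / CCC Pro — identical.
Codon 2: TCG Ser / AGC Ser — synonymous.
Codon 3: GAA Glu / GAA Glu — identical.
Codon 4: TGT Cys / TGC Cys — synonymous.
Codon 5: AAC Asn / AAT Asn — synonymous.
Codon 6: CGT Arg / CGT Arg — identical.
Codon 7: AAC Asn / AAC Asn — identical.
Codon 8: GGT Gly / GGT Gly — identical.
Codon 9: GCG Ala / GCG Ala — identical.
Codon 10: CAA Gln / CAG Gln — synonymous.
Nonsynonymous differences: 0 → same protein.

yes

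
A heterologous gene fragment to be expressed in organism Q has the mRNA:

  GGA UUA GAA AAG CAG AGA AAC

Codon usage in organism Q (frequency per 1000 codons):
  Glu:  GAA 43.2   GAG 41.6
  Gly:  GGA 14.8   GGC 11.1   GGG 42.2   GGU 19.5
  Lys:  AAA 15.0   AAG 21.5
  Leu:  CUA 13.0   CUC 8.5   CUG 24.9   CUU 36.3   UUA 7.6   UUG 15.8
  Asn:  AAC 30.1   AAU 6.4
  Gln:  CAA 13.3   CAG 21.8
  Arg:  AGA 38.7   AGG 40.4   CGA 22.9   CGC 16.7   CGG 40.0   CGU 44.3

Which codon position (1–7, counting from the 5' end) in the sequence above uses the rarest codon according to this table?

Codon 1 GGA (Gly): 14.8 per 1000.
Codon 2 UUA (Leu): 7.6 per 1000.
Codon 3 GAA (Glu): 43.2 per 1000.
Codon 4 AAG (Lys): 21.5 per 1000.
Codon 5 CAG (Gln): 21.8 per 1000.
Codon 6 AGA (Arg): 38.7 per 1000.
Codon 7 AAC (Asn): 30.1 per 1000.
Lowest frequency is 7.6 at codon 2.

2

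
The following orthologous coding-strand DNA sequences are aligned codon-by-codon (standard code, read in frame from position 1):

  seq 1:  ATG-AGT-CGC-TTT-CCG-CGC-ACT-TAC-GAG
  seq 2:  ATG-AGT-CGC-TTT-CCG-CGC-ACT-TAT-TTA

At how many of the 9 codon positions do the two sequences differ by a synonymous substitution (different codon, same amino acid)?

1

Codon 1: ATG Met / ATG Met — identical.
Codon 2: AGT Ser / AGT Ser — identical.
Codon 3: CGC Arg / CGC Arg — identical.
Codon 4: TTT Phe / TTT Phe — identical.
Codon 5: CCG Pro / CCG Pro — identical.
Codon 6: CGC Arg / CGC Arg — identical.
Codon 7: ACT Thr / ACT Thr — identical.
Codon 8: TAC Tyr / TAT Tyr — synonymous.
Codon 9: GAG Glu / TTA Leu — nonsynonymous.
Synonymous differences: 1.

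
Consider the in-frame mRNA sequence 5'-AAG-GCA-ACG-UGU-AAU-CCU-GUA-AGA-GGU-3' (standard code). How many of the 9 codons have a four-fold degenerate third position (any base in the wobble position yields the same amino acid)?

5

Codon 1 AAG (Lys): third position 2-fold.
Codon 2 GCA (Ala): third position 4-fold.
Codon 3 ACG (Thr): third position 4-fold.
Codon 4 UGU (Cys): third position 2-fold.
Codon 5 AAU (Asn): third position 2-fold.
Codon 6 CCU (Pro): third position 4-fold.
Codon 7 GUA (Val): third position 4-fold.
Codon 8 AGA (Arg): third position 2-fold.
Codon 9 GGU (Gly): third position 4-fold.
Four-fold degenerate third positions: 5.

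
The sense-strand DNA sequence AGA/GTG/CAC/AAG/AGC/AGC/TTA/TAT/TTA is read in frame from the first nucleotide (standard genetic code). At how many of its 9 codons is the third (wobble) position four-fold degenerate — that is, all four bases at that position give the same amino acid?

1

Codon 1 AGA (Arg): third position 2-fold.
Codon 2 GTG (Val): third position 4-fold.
Codon 3 CAC (His): third position 2-fold.
Codon 4 AAG (Lys): third position 2-fold.
Codon 5 AGC (Ser): third position 2-fold.
Codon 6 AGC (Ser): third position 2-fold.
Codon 7 TTA (Leu): third position 2-fold.
Codon 8 TAT (Tyr): third position 2-fold.
Codon 9 TTA (Leu): third position 2-fold.
Four-fold degenerate third positions: 1.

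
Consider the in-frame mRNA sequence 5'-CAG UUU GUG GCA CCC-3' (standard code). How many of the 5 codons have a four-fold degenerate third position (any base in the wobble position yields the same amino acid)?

Codon 1 CAG (Gln): third position 2-fold.
Codon 2 UUU (Phe): third position 2-fold.
Codon 3 GUG (Val): third position 4-fold.
Codon 4 GCA (Ala): third position 4-fold.
Codon 5 CCC (Pro): third position 4-fold.
Four-fold degenerate third positions: 3.

3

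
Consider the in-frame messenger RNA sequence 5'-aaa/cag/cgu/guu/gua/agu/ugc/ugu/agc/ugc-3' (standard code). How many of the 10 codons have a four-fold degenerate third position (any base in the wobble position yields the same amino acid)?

Codon 1 AAA (Lys): third position 2-fold.
Codon 2 CAG (Gln): third position 2-fold.
Codon 3 CGU (Arg): third position 4-fold.
Codon 4 GUU (Val): third position 4-fold.
Codon 5 GUA (Val): third position 4-fold.
Codon 6 AGU (Ser): third position 2-fold.
Codon 7 UGC (Cys): third position 2-fold.
Codon 8 UGU (Cys): third position 2-fold.
Codon 9 AGC (Ser): third position 2-fold.
Codon 10 UGC (Cys): third position 2-fold.
Four-fold degenerate third positions: 3.

3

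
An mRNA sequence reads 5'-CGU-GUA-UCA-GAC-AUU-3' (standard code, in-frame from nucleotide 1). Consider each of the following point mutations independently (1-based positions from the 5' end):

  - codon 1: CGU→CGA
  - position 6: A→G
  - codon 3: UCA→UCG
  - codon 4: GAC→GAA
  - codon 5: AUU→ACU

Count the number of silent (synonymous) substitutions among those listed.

Codon 1: CGU (Arg) → CGA (Arg) — synonymous.
Codon 2: GUA (Val) → GUG (Val) — synonymous.
Codon 3: UCA (Ser) → UCG (Ser) — synonymous.
Codon 4: GAC (Asp) → GAA (Glu) — missense.
Codon 5: AUU (Ile) → ACU (Thr) — missense.
Synonymous: 3 of 5.

3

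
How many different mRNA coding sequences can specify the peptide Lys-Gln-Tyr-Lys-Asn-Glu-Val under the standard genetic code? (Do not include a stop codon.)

Lys: 2 codons.
Gln: 2 codons.
Tyr: 2 codons.
Lys: 2 codons.
Asn: 2 codons.
Glu: 2 codons.
Val: 4 codons.
2 × 2 × 2 × 2 × 2 × 2 × 4 = 256.

256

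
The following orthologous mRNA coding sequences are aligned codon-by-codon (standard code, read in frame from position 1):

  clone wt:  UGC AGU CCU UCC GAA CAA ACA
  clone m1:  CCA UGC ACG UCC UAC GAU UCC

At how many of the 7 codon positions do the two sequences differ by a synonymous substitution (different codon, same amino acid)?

0

Codon 1: UGC Cys / CCA Pro — nonsynonymous.
Codon 2: AGU Ser / UGC Cys — nonsynonymous.
Codon 3: CCU Pro / ACG Thr — nonsynonymous.
Codon 4: UCC Ser / UCC Ser — identical.
Codon 5: GAA Glu / UAC Tyr — nonsynonymous.
Codon 6: CAA Gln / GAU Asp — nonsynonymous.
Codon 7: ACA Thr / UCC Ser — nonsynonymous.
Synonymous differences: 0.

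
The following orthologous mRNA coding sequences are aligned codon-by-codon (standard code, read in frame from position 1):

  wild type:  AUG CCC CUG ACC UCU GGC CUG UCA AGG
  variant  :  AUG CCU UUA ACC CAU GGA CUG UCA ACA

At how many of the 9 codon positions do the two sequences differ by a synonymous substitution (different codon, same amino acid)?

3

Codon 1: AUG Met / AUG Met — identical.
Codon 2: CCC Pro / CCU Pro — synonymous.
Codon 3: CUG Leu / UUA Leu — synonymous.
Codon 4: ACC Thr / ACC Thr — identical.
Codon 5: UCU Ser / CAU His — nonsynonymous.
Codon 6: GGC Gly / GGA Gly — synonymous.
Codon 7: CUG Leu / CUG Leu — identical.
Codon 8: UCA Ser / UCA Ser — identical.
Codon 9: AGG Arg / ACA Thr — nonsynonymous.
Synonymous differences: 3.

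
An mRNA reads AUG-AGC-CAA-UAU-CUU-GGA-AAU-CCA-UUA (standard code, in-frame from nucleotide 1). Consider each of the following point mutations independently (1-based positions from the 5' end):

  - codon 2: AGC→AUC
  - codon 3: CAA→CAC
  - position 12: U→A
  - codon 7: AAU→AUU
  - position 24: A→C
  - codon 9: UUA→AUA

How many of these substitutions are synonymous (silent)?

Codon 2: AGC (Ser) → AUC (Ile) — missense.
Codon 3: CAA (Gln) → CAC (His) — missense.
Codon 4: UAU (Tyr) → UAA (Stop) — nonsense.
Codon 7: AAU (Asn) → AUU (Ile) — missense.
Codon 8: CCA (Pro) → CCC (Pro) — synonymous.
Codon 9: UUA (Leu) → AUA (Ile) — missense.
Synonymous: 1 of 6.

1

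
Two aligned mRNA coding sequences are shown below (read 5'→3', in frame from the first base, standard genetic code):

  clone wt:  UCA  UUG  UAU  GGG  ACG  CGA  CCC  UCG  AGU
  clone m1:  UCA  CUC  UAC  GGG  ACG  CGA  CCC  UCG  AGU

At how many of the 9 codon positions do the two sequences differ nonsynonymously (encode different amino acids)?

0

Codon 1: UCA Ser / UCA Ser — identical.
Codon 2: UUG Leu / CUC Leu — synonymous.
Codon 3: UAU Tyr / UAC Tyr — synonymous.
Codon 4: GGG Gly / GGG Gly — identical.
Codon 5: ACG Thr / ACG Thr — identical.
Codon 6: CGA Arg / CGA Arg — identical.
Codon 7: CCC Pro / CCC Pro — identical.
Codon 8: UCG Ser / UCG Ser — identical.
Codon 9: AGU Ser / AGU Ser — identical.
Nonsynonymous differences: 0.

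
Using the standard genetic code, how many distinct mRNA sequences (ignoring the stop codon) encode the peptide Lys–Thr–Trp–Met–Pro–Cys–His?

128

Lys: 2 codons.
Thr: 4 codons.
Trp: 1 codon.
Met: 1 codon.
Pro: 4 codons.
Cys: 2 codons.
His: 2 codons.
2 × 4 × 1 × 1 × 4 × 2 × 2 = 128.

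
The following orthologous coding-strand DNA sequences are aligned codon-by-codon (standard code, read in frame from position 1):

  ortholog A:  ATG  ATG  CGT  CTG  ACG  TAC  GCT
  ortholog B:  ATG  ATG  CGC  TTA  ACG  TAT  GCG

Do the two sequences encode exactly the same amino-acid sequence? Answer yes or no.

yes

Codon 1: ATG Met / ATG Met — identical.
Codon 2: ATG Met / ATG Met — identical.
Codon 3: CGT Arg / CGC Arg — synonymous.
Codon 4: CTG Leu / TTA Leu — synonymous.
Codon 5: ACG Thr / ACG Thr — identical.
Codon 6: TAC Tyr / TAT Tyr — synonymous.
Codon 7: GCT Ala / GCG Ala — synonymous.
Nonsynonymous differences: 0 → same protein.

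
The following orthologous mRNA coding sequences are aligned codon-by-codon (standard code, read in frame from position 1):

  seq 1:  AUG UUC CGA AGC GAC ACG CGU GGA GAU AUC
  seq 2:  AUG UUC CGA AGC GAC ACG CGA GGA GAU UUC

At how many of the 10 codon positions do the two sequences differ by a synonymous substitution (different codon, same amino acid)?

1

Codon 1: AUG Met / AUG Met — identical.
Codon 2: UUC Phe / UUC Phe — identical.
Codon 3: CGA Arg / CGA Arg — identical.
Codon 4: AGC Ser / AGC Ser — identical.
Codon 5: GAC Asp / GAC Asp — identical.
Codon 6: ACG Thr / ACG Thr — identical.
Codon 7: CGU Arg / CGA Arg — synonymous.
Codon 8: GGA Gly / GGA Gly — identical.
Codon 9: GAU Asp / GAU Asp — identical.
Codon 10: AUC Ile / UUC Phe — nonsynonymous.
Synonymous differences: 1.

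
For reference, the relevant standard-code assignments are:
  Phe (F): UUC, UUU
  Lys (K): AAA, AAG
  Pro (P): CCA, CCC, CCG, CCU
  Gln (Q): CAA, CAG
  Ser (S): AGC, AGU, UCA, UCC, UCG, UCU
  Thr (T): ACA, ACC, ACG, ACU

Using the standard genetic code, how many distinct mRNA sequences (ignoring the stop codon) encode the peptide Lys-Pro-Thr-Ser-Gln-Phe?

Lys: 2 codons.
Pro: 4 codons.
Thr: 4 codons.
Ser: 6 codons.
Gln: 2 codons.
Phe: 2 codons.
2 × 4 × 4 × 6 × 2 × 2 = 768.

768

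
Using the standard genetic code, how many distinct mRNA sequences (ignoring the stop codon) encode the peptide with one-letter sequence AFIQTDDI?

Ala: 4 codons.
Phe: 2 codons.
Ile: 3 codons.
Gln: 2 codons.
Thr: 4 codons.
Asp: 2 codons.
Asp: 2 codons.
Ile: 3 codons.
4 × 2 × 3 × 2 × 4 × 2 × 2 × 3 = 2304.

2304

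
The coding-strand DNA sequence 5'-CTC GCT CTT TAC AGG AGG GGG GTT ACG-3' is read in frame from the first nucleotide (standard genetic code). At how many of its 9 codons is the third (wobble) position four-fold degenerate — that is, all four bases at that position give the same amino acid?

Codon 1 CTC (Leu): third position 4-fold.
Codon 2 GCT (Ala): third position 4-fold.
Codon 3 CTT (Leu): third position 4-fold.
Codon 4 TAC (Tyr): third position 2-fold.
Codon 5 AGG (Arg): third position 2-fold.
Codon 6 AGG (Arg): third position 2-fold.
Codon 7 GGG (Gly): third position 4-fold.
Codon 8 GTT (Val): third position 4-fold.
Codon 9 ACG (Thr): third position 4-fold.
Four-fold degenerate third positions: 6.

6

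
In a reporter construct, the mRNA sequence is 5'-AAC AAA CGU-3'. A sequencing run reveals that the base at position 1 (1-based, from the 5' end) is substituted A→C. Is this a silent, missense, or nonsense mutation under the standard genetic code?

Position 1 falls in codon 1: AAC → Asn.
After the substitution the codon is CAC → His.
Asn ≠ His, so this is a missense mutation.

missense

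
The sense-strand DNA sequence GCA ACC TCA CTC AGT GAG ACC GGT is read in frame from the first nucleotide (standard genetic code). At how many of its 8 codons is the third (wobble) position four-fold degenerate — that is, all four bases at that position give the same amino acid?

6

Codon 1 GCA (Ala): third position 4-fold.
Codon 2 ACC (Thr): third position 4-fold.
Codon 3 TCA (Ser): third position 4-fold.
Codon 4 CTC (Leu): third position 4-fold.
Codon 5 AGT (Ser): third position 2-fold.
Codon 6 GAG (Glu): third position 2-fold.
Codon 7 ACC (Thr): third position 4-fold.
Codon 8 GGT (Gly): third position 4-fold.
Four-fold degenerate third positions: 6.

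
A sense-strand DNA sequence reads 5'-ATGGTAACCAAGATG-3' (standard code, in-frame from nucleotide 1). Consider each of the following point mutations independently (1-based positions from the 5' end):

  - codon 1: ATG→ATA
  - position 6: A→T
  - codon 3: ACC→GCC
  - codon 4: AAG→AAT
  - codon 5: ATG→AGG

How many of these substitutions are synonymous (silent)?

Codon 1: ATG (Met) → ATA (Ile) — missense.
Codon 2: GTA (Val) → GTT (Val) — synonymous.
Codon 3: ACC (Thr) → GCC (Ala) — missense.
Codon 4: AAG (Lys) → AAT (Asn) — missense.
Codon 5: ATG (Met) → AGG (Arg) — missense.
Synonymous: 1 of 5.

1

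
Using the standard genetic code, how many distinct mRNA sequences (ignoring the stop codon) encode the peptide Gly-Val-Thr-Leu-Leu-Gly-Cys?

Gly: 4 codons.
Val: 4 codons.
Thr: 4 codons.
Leu: 6 codons.
Leu: 6 codons.
Gly: 4 codons.
Cys: 2 codons.
4 × 4 × 4 × 6 × 6 × 4 × 2 = 18432.

18432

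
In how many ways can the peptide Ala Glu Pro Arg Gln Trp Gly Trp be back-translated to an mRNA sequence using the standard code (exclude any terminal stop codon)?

1536

Ala: 4 codons.
Glu: 2 codons.
Pro: 4 codons.
Arg: 6 codons.
Gln: 2 codons.
Trp: 1 codon.
Gly: 4 codons.
Trp: 1 codon.
4 × 2 × 4 × 6 × 2 × 1 × 4 × 1 = 1536.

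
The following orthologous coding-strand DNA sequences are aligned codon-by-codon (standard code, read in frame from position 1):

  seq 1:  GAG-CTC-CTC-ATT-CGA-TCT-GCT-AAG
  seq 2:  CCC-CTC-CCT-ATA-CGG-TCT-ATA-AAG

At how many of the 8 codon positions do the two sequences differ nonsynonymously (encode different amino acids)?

3

Codon 1: GAG Glu / CCC Pro — nonsynonymous.
Codon 2: CTC Leu / CTC Leu — identical.
Codon 3: CTC Leu / CCT Pro — nonsynonymous.
Codon 4: ATT Ile / ATA Ile — synonymous.
Codon 5: CGA Arg / CGG Arg — synonymous.
Codon 6: TCT Ser / TCT Ser — identical.
Codon 7: GCT Ala / ATA Ile — nonsynonymous.
Codon 8: AAG Lys / AAG Lys — identical.
Nonsynonymous differences: 3.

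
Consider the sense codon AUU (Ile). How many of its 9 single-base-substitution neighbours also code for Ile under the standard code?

2

Position 1: none → 0 synonymous.
Position 2: none → 0 synonymous.
Position 3: AUC, AUA → 2 synonymous.
Total: 0 + 0 + 2 = 2.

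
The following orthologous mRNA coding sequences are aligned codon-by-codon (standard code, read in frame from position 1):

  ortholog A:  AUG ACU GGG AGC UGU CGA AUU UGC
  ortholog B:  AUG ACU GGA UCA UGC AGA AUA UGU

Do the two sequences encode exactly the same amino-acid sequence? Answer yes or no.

yes

Codon 1: AUG Met / AUG Met — identical.
Codon 2: ACU Thr / ACU Thr — identical.
Codon 3: GGG Gly / GGA Gly — synonymous.
Codon 4: AGC Ser / UCA Ser — synonymous.
Codon 5: UGU Cys / UGC Cys — synonymous.
Codon 6: CGA Arg / AGA Arg — synonymous.
Codon 7: AUU Ile / AUA Ile — synonymous.
Codon 8: UGC Cys / UGU Cys — synonymous.
Nonsynonymous differences: 0 → same protein.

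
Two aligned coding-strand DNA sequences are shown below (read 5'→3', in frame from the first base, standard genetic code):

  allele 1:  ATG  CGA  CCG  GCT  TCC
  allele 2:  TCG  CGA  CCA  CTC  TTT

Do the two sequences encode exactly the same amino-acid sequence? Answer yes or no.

Codon 1: ATG Met / TCG Ser — nonsynonymous.
Codon 2: CGA Arg / CGA Arg — identical.
Codon 3: CCG Pro / CCA Pro — synonymous.
Codon 4: GCT Ala / CTC Leu — nonsynonymous.
Codon 5: TCC Ser / TTT Phe — nonsynonymous.
Nonsynonymous differences: 3 → different protein.

no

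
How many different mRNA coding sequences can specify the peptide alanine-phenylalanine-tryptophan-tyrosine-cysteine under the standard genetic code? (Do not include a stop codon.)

32

Ala: 4 codons.
Phe: 2 codons.
Trp: 1 codon.
Tyr: 2 codons.
Cys: 2 codons.
4 × 2 × 1 × 2 × 2 = 32.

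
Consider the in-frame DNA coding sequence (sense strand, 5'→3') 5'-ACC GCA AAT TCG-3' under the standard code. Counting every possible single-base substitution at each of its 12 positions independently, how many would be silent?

10

Codon 1 (ACC, Thr): 3 synonymous substitutions.
Codon 2 (GCA, Ala): 3 synonymous substitutions.
Codon 3 (AAT, Asn): 1 synonymous substitution.
Codon 4 (TCG, Ser): 3 synonymous substitutions.
Total: 3 + 3 + 1 + 3 = 10.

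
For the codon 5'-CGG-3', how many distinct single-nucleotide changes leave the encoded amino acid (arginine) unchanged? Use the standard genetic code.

Position 1: AGG → 1 synonymous.
Position 2: none → 0 synonymous.
Position 3: CGU, CGC, CGA → 3 synonymous.
Total: 1 + 0 + 3 = 4.

4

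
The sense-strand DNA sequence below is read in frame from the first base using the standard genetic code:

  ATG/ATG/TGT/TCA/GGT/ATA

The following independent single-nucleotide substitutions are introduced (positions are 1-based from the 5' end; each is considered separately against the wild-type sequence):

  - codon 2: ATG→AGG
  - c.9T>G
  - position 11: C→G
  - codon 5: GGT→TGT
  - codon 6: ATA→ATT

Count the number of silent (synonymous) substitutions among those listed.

Codon 2: ATG (Met) → AGG (Arg) — missense.
Codon 3: TGT (Cys) → TGG (Trp) — missense.
Codon 4: TCA (Ser) → TGA (Stop) — nonsense.
Codon 5: GGT (Gly) → TGT (Cys) — missense.
Codon 6: ATA (Ile) → ATT (Ile) — synonymous.
Synonymous: 1 of 5.

1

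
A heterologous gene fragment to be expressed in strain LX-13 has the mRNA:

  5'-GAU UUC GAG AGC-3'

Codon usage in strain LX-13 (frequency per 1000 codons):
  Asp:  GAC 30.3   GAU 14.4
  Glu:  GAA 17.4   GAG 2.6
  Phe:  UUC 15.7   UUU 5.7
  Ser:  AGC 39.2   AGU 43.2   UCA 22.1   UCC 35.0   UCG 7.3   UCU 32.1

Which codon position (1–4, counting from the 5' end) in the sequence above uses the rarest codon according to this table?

3

Codon 1 GAU (Asp): 14.4 per 1000.
Codon 2 UUC (Phe): 15.7 per 1000.
Codon 3 GAG (Glu): 2.6 per 1000.
Codon 4 AGC (Ser): 39.2 per 1000.
Lowest frequency is 2.6 at codon 3.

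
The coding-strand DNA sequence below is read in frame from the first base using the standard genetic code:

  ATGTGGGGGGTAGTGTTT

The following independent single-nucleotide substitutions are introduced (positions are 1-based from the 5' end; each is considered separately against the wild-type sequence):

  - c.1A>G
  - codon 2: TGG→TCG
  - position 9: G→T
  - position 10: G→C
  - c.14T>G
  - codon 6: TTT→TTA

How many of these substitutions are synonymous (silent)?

Codon 1: ATG (Met) → GTG (Val) — missense.
Codon 2: TGG (Trp) → TCG (Ser) — missense.
Codon 3: GGG (Gly) → GGT (Gly) — synonymous.
Codon 4: GTA (Val) → CTA (Leu) — missense.
Codon 5: GTG (Val) → GGG (Gly) — missense.
Codon 6: TTT (Phe) → TTA (Leu) — missense.
Synonymous: 1 of 6.

1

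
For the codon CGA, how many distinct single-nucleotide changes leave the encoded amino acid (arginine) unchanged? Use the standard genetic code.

4

Position 1: AGA → 1 synonymous.
Position 2: none → 0 synonymous.
Position 3: CGU, CGC, CGG → 3 synonymous.
Total: 1 + 0 + 3 = 4.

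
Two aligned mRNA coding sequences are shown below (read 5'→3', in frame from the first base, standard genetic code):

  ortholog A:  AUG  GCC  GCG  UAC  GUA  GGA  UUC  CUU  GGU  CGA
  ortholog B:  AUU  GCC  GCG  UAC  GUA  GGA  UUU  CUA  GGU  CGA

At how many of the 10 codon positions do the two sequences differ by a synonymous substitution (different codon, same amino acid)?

2

Codon 1: AUG Met / AUU Ile — nonsynonymous.
Codon 2: GCC Ala / GCC Ala — identical.
Codon 3: GCG Ala / GCG Ala — identical.
Codon 4: UAC Tyr / UAC Tyr — identical.
Codon 5: GUA Val / GUA Val — identical.
Codon 6: GGA Gly / GGA Gly — identical.
Codon 7: UUC Phe / UUU Phe — synonymous.
Codon 8: CUU Leu / CUA Leu — synonymous.
Codon 9: GGU Gly / GGU Gly — identical.
Codon 10: CGA Arg / CGA Arg — identical.
Synonymous differences: 2.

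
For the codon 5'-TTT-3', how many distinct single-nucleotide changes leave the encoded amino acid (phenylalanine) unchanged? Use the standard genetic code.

Position 1: none → 0 synonymous.
Position 2: none → 0 synonymous.
Position 3: TTC → 1 synonymous.
Total: 0 + 0 + 1 = 1.

1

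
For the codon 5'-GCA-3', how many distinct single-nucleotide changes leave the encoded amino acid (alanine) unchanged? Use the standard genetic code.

3

Position 1: none → 0 synonymous.
Position 2: none → 0 synonymous.
Position 3: GCT, GCC, GCG → 3 synonymous.
Total: 0 + 0 + 3 = 3.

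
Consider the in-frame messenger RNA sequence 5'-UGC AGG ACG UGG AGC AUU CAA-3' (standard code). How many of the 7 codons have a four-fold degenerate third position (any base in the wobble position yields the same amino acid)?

1

Codon 1 UGC (Cys): third position 2-fold.
Codon 2 AGG (Arg): third position 2-fold.
Codon 3 ACG (Thr): third position 4-fold.
Codon 4 UGG (Trp): third position 1-fold.
Codon 5 AGC (Ser): third position 2-fold.
Codon 6 AUU (Ile): third position 3-fold.
Codon 7 CAA (Gln): third position 2-fold.
Four-fold degenerate third positions: 1.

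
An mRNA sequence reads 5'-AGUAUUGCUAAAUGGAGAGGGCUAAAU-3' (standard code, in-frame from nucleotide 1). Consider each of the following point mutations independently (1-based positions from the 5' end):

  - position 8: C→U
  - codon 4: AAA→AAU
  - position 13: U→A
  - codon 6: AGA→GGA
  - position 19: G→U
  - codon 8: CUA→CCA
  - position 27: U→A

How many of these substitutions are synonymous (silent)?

0

Codon 3: GCU (Ala) → GUU (Val) — missense.
Codon 4: AAA (Lys) → AAU (Asn) — missense.
Codon 5: UGG (Trp) → AGG (Arg) — missense.
Codon 6: AGA (Arg) → GGA (Gly) — missense.
Codon 7: GGG (Gly) → UGG (Trp) — missense.
Codon 8: CUA (Leu) → CCA (Pro) — missense.
Codon 9: AAU (Asn) → AAA (Lys) — missense.
Synonymous: 0 of 7.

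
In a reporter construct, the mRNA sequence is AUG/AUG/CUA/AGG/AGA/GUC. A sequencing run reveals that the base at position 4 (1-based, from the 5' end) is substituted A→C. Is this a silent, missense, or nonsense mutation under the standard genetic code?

Position 4 falls in codon 2: AUG → Met.
After the substitution the codon is CUG → Leu.
Met ≠ Leu, so this is a missense mutation.

missense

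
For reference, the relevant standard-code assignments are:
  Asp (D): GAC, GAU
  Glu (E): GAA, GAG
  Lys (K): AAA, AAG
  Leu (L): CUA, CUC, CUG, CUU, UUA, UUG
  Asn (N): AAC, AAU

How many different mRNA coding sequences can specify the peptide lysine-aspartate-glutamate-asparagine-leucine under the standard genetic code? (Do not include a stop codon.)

Lys: 2 codons.
Asp: 2 codons.
Glu: 2 codons.
Asn: 2 codons.
Leu: 6 codons.
2 × 2 × 2 × 2 × 6 = 96.

96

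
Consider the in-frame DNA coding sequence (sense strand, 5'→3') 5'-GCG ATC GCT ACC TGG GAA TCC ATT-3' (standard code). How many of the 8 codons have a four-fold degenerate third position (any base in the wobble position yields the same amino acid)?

Codon 1 GCG (Ala): third position 4-fold.
Codon 2 ATC (Ile): third position 3-fold.
Codon 3 GCT (Ala): third position 4-fold.
Codon 4 ACC (Thr): third position 4-fold.
Codon 5 TGG (Trp): third position 1-fold.
Codon 6 GAA (Glu): third position 2-fold.
Codon 7 TCC (Ser): third position 4-fold.
Codon 8 ATT (Ile): third position 3-fold.
Four-fold degenerate third positions: 4.

4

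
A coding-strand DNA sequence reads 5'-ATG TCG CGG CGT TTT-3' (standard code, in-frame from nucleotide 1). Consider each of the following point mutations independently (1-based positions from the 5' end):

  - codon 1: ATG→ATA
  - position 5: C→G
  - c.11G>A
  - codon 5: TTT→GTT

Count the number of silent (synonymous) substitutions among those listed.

Codon 1: ATG (Met) → ATA (Ile) — missense.
Codon 2: TCG (Ser) → TGG (Trp) — missense.
Codon 4: CGT (Arg) → CAT (His) — missense.
Codon 5: TTT (Phe) → GTT (Val) — missense.
Synonymous: 0 of 4.

0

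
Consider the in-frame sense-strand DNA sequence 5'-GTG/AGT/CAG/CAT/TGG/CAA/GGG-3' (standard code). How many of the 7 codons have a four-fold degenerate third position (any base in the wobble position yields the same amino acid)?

Codon 1 GTG (Val): third position 4-fold.
Codon 2 AGT (Ser): third position 2-fold.
Codon 3 CAG (Gln): third position 2-fold.
Codon 4 CAT (His): third position 2-fold.
Codon 5 TGG (Trp): third position 1-fold.
Codon 6 CAA (Gln): third position 2-fold.
Codon 7 GGG (Gly): third position 4-fold.
Four-fold degenerate third positions: 2.

2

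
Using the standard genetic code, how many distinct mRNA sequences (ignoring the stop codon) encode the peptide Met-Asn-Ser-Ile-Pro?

144

Met: 1 codon.
Asn: 2 codons.
Ser: 6 codons.
Ile: 3 codons.
Pro: 4 codons.
1 × 2 × 6 × 3 × 4 = 144.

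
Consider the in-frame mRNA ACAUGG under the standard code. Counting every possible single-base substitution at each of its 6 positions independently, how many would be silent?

Codon 1 (ACA, Thr): 3 synonymous substitutions.
Codon 2 (UGG, Trp): 0 synonymous substitutions.
Total: 3 + 0 = 3.

3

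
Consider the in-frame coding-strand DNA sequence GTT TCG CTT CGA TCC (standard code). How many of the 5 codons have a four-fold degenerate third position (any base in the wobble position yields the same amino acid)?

Codon 1 GTT (Val): third position 4-fold.
Codon 2 TCG (Ser): third position 4-fold.
Codon 3 CTT (Leu): third position 4-fold.
Codon 4 CGA (Arg): third position 4-fold.
Codon 5 TCC (Ser): third position 4-fold.
Four-fold degenerate third positions: 5.

5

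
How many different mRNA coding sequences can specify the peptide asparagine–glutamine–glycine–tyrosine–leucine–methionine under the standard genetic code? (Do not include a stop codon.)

192

Asn: 2 codons.
Gln: 2 codons.
Gly: 4 codons.
Tyr: 2 codons.
Leu: 6 codons.
Met: 1 codon.
2 × 2 × 4 × 2 × 6 × 1 = 192.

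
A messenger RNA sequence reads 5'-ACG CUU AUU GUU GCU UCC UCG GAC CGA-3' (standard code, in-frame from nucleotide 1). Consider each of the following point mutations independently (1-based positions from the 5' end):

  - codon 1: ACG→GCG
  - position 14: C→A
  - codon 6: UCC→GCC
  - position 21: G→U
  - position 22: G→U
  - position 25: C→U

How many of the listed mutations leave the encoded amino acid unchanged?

1

Codon 1: ACG (Thr) → GCG (Ala) — missense.
Codon 5: GCU (Ala) → GAU (Asp) — missense.
Codon 6: UCC (Ser) → GCC (Ala) — missense.
Codon 7: UCG (Ser) → UCU (Ser) — synonymous.
Codon 8: GAC (Asp) → UAC (Tyr) — missense.
Codon 9: CGA (Arg) → UGA (Stop) — nonsense.
Synonymous: 1 of 6.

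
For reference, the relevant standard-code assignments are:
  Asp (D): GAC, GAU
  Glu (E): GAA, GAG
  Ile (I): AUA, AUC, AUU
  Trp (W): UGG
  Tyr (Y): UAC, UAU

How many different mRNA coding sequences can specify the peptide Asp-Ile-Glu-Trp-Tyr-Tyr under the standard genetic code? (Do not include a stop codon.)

Asp: 2 codons.
Ile: 3 codons.
Glu: 2 codons.
Trp: 1 codon.
Tyr: 2 codons.
Tyr: 2 codons.
2 × 3 × 2 × 1 × 2 × 2 = 48.

48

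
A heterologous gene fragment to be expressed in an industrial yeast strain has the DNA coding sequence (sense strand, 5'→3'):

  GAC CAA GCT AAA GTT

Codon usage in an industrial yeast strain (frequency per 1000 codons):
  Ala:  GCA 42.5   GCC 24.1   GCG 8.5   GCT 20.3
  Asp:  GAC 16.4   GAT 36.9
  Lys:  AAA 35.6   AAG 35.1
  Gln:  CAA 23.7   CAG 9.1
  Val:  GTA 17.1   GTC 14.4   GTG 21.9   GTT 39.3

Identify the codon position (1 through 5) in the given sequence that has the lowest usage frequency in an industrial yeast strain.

Codon 1 GAC (Asp): 16.4 per 1000.
Codon 2 CAA (Gln): 23.7 per 1000.
Codon 3 GCT (Ala): 20.3 per 1000.
Codon 4 AAA (Lys): 35.6 per 1000.
Codon 5 GTT (Val): 39.3 per 1000.
Lowest frequency is 16.4 at codon 1.

1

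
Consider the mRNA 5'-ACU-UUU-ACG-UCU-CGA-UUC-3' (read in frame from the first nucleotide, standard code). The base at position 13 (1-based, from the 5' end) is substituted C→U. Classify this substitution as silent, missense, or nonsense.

nonsense

Position 13 falls in codon 5: CGA → Arg.
After the substitution the codon is UGA → Stop.
The new codon is a stop codon, so this is a nonsense mutation.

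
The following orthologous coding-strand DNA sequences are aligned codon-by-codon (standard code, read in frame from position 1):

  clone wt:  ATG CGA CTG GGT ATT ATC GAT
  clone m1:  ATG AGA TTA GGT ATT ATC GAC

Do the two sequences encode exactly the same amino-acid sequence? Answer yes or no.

yes

Codon 1: ATG Met / ATG Met — identical.
Codon 2: CGA Arg / AGA Arg — synonymous.
Codon 3: CTG Leu / TTA Leu — synonymous.
Codon 4: GGT Gly / GGT Gly — identical.
Codon 5: ATT Ile / ATT Ile — identical.
Codon 6: ATC Ile / ATC Ile — identical.
Codon 7: GAT Asp / GAC Asp — synonymous.
Nonsynonymous differences: 0 → same protein.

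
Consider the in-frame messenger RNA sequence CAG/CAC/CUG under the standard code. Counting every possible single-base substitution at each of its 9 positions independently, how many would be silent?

6

Codon 1 (CAG, Gln): 1 synonymous substitution.
Codon 2 (CAC, His): 1 synonymous substitution.
Codon 3 (CUG, Leu): 4 synonymous substitutions.
Total: 1 + 1 + 4 = 6.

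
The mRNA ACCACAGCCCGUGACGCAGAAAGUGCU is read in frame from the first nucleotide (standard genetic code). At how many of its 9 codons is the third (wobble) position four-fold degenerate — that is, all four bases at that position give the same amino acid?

6

Codon 1 ACC (Thr): third position 4-fold.
Codon 2 ACA (Thr): third position 4-fold.
Codon 3 GCC (Ala): third position 4-fold.
Codon 4 CGU (Arg): third position 4-fold.
Codon 5 GAC (Asp): third position 2-fold.
Codon 6 GCA (Ala): third position 4-fold.
Codon 7 GAA (Glu): third position 2-fold.
Codon 8 AGU (Ser): third position 2-fold.
Codon 9 GCU (Ala): third position 4-fold.
Four-fold degenerate third positions: 6.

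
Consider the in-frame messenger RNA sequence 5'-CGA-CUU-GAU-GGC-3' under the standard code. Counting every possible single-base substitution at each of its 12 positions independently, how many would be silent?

Codon 1 (CGA, Arg): 4 synonymous substitutions.
Codon 2 (CUU, Leu): 3 synonymous substitutions.
Codon 3 (GAU, Asp): 1 synonymous substitution.
Codon 4 (GGC, Gly): 3 synonymous substitutions.
Total: 4 + 3 + 1 + 3 = 11.

11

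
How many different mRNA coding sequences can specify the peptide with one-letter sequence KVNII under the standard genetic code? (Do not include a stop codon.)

Lys: 2 codons.
Val: 4 codons.
Asn: 2 codons.
Ile: 3 codons.
Ile: 3 codons.
2 × 4 × 2 × 3 × 3 = 144.

144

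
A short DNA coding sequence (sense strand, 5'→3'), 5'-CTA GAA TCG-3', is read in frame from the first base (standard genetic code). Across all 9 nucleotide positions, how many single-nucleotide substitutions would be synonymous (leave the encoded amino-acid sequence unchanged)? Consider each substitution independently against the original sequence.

Codon 1 (CTA, Leu): 4 synonymous substitutions.
Codon 2 (GAA, Glu): 1 synonymous substitution.
Codon 3 (TCG, Ser): 3 synonymous substitutions.
Total: 4 + 1 + 3 = 8.

8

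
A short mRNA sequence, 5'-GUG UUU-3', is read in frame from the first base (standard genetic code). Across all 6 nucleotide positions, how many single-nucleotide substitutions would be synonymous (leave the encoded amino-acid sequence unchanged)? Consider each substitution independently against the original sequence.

4

Codon 1 (GUG, Val): 3 synonymous substitutions.
Codon 2 (UUU, Phe): 1 synonymous substitution.
Total: 3 + 1 = 4.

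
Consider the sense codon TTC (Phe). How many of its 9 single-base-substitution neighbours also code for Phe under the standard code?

1

Position 1: none → 0 synonymous.
Position 2: none → 0 synonymous.
Position 3: TTT → 1 synonymous.
Total: 0 + 0 + 1 = 1.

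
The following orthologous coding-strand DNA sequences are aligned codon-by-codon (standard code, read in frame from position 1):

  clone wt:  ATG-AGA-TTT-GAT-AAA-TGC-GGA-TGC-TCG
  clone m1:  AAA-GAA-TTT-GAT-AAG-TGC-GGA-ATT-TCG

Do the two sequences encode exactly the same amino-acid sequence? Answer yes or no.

Codon 1: ATG Met / AAA Lys — nonsynonymous.
Codon 2: AGA Arg / GAA Glu — nonsynonymous.
Codon 3: TTT Phe / TTT Phe — identical.
Codon 4: GAT Asp / GAT Asp — identical.
Codon 5: AAA Lys / AAG Lys — synonymous.
Codon 6: TGC Cys / TGC Cys — identical.
Codon 7: GGA Gly / GGA Gly — identical.
Codon 8: TGC Cys / ATT Ile — nonsynonymous.
Codon 9: TCG Ser / TCG Ser — identical.
Nonsynonymous differences: 3 → different protein.

no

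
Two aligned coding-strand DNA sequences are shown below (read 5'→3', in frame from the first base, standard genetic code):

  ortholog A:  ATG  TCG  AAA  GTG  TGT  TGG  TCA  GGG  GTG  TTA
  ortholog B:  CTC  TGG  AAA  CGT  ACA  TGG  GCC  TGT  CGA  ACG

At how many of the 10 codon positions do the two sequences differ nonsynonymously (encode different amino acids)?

8

Codon 1: ATG Met / CTC Leu — nonsynonymous.
Codon 2: TCG Ser / TGG Trp — nonsynonymous.
Codon 3: AAA Lys / AAA Lys — identical.
Codon 4: GTG Val / CGT Arg — nonsynonymous.
Codon 5: TGT Cys / ACA Thr — nonsynonymous.
Codon 6: TGG Trp / TGG Trp — identical.
Codon 7: TCA Ser / GCC Ala — nonsynonymous.
Codon 8: GGG Gly / TGT Cys — nonsynonymous.
Codon 9: GTG Val / CGA Arg — nonsynonymous.
Codon 10: TTA Leu / ACG Thr — nonsynonymous.
Nonsynonymous differences: 8.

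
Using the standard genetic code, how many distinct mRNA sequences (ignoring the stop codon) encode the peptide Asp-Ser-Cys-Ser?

Asp: 2 codons.
Ser: 6 codons.
Cys: 2 codons.
Ser: 6 codons.
2 × 6 × 2 × 6 = 144.

144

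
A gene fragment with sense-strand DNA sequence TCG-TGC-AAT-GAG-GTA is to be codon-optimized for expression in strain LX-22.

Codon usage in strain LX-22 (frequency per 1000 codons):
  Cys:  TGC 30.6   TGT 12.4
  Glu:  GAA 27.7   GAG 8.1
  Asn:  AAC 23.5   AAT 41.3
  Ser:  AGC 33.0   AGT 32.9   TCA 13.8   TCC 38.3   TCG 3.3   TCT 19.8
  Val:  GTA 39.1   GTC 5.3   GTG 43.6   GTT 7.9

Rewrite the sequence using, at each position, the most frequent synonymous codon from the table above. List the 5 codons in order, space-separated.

Codon 1 (Ser): best is TCC at 38.3.
Codon 2 (Cys): best is TGC at 30.6.
Codon 3 (Asn): best is AAT at 41.3.
Codon 4 (Glu): best is GAA at 27.7.
Codon 5 (Val): best is GTG at 43.6.

TCC TGC AAT GAA GTG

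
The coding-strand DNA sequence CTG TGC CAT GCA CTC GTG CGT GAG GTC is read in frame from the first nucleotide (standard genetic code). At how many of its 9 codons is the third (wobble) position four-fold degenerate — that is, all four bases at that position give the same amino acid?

6

Codon 1 CTG (Leu): third position 4-fold.
Codon 2 TGC (Cys): third position 2-fold.
Codon 3 CAT (His): third position 2-fold.
Codon 4 GCA (Ala): third position 4-fold.
Codon 5 CTC (Leu): third position 4-fold.
Codon 6 GTG (Val): third position 4-fold.
Codon 7 CGT (Arg): third position 4-fold.
Codon 8 GAG (Glu): third position 2-fold.
Codon 9 GTC (Val): third position 4-fold.
Four-fold degenerate third positions: 6.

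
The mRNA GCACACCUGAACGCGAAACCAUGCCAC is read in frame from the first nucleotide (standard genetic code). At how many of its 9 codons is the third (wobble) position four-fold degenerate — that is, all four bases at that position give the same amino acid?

Codon 1 GCA (Ala): third position 4-fold.
Codon 2 CAC (His): third position 2-fold.
Codon 3 CUG (Leu): third position 4-fold.
Codon 4 AAC (Asn): third position 2-fold.
Codon 5 GCG (Ala): third position 4-fold.
Codon 6 AAA (Lys): third position 2-fold.
Codon 7 CCA (Pro): third position 4-fold.
Codon 8 UGC (Cys): third position 2-fold.
Codon 9 CAC (His): third position 2-fold.
Four-fold degenerate third positions: 4.

4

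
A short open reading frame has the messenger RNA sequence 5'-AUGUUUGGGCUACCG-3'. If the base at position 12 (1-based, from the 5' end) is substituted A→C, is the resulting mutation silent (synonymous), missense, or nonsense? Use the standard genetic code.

Position 12 falls in codon 4: CUA → Leu.
After the substitution the codon is CUC → Leu.
Both encode Leu, so the change is synonymous.

silent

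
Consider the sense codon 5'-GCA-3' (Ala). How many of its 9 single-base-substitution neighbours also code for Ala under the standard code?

Position 1: none → 0 synonymous.
Position 2: none → 0 synonymous.
Position 3: GCU, GCC, GCG → 3 synonymous.
Total: 0 + 0 + 3 = 3.

3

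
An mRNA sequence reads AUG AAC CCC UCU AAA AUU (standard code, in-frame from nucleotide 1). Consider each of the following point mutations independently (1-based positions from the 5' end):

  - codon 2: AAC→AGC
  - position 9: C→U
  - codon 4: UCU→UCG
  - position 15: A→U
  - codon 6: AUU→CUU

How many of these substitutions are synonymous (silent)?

2

Codon 2: AAC (Asn) → AGC (Ser) — missense.
Codon 3: CCC (Pro) → CCU (Pro) — synonymous.
Codon 4: UCU (Ser) → UCG (Ser) — synonymous.
Codon 5: AAA (Lys) → AAU (Asn) — missense.
Codon 6: AUU (Ile) → CUU (Leu) — missense.
Synonymous: 2 of 5.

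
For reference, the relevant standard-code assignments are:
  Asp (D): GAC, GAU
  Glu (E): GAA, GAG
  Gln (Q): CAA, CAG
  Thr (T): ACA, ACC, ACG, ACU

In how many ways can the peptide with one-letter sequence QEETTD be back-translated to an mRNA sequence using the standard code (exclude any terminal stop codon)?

Gln: 2 codons.
Glu: 2 codons.
Glu: 2 codons.
Thr: 4 codons.
Thr: 4 codons.
Asp: 2 codons.
2 × 2 × 2 × 4 × 4 × 2 = 256.

256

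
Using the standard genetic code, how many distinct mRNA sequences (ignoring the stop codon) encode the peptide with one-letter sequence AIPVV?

768

Ala: 4 codons.
Ile: 3 codons.
Pro: 4 codons.
Val: 4 codons.
Val: 4 codons.
4 × 3 × 4 × 4 × 4 = 768.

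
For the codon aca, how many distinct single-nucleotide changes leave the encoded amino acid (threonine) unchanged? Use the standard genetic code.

Position 1: none → 0 synonymous.
Position 2: none → 0 synonymous.
Position 3: ACU, ACC, ACG → 3 synonymous.
Total: 0 + 0 + 3 = 3.

3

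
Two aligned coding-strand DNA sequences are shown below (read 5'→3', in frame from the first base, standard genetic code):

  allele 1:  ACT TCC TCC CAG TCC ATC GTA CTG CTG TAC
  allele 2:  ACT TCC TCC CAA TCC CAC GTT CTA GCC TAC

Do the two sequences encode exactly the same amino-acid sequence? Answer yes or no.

no

Codon 1: ACT Thr / ACT Thr — identical.
Codon 2: TCC Ser / TCC Ser — identical.
Codon 3: TCC Ser / TCC Ser — identical.
Codon 4: CAG Gln / CAA Gln — synonymous.
Codon 5: TCC Ser / TCC Ser — identical.
Codon 6: ATC Ile / CAC His — nonsynonymous.
Codon 7: GTA Val / GTT Val — synonymous.
Codon 8: CTG Leu / CTA Leu — synonymous.
Codon 9: CTG Leu / GCC Ala — nonsynonymous.
Codon 10: TAC Tyr / TAC Tyr — identical.
Nonsynonymous differences: 2 → different protein.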